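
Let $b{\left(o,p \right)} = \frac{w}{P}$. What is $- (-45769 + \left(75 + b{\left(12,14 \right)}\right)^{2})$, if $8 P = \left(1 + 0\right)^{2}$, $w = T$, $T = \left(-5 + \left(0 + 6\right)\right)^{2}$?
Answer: $38880$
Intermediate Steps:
$T = 1$ ($T = \left(-5 + 6\right)^{2} = 1^{2} = 1$)
$w = 1$
$P = \frac{1}{8}$ ($P = \frac{\left(1 + 0\right)^{2}}{8} = \frac{1^{2}}{8} = \frac{1}{8} \cdot 1 = \frac{1}{8} \approx 0.125$)
$b{\left(o,p \right)} = 8$ ($b{\left(o,p \right)} = 1 \frac{1}{\frac{1}{8}} = 1 \cdot 8 = 8$)
$- (-45769 + \left(75 + b{\left(12,14 \right)}\right)^{2}) = - (-45769 + \left(75 + 8\right)^{2}) = - (-45769 + 83^{2}) = - (-45769 + 6889) = \left(-1\right) \left(-38880\right) = 38880$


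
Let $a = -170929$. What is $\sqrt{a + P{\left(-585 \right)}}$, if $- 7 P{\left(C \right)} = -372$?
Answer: $\frac{i \sqrt{8372917}}{7} \approx 413.37 i$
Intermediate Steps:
$P{\left(C \right)} = \frac{372}{7}$ ($P{\left(C \right)} = \left(- \frac{1}{7}\right) \left(-372\right) = \frac{372}{7}$)
$\sqrt{a + P{\left(-585 \right)}} = \sqrt{-170929 + \frac{372}{7}} = \sqrt{- \frac{1196131}{7}} = \frac{i \sqrt{8372917}}{7}$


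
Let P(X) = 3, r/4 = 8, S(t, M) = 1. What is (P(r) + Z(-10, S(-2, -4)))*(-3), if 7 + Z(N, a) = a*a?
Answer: 9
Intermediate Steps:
Z(N, a) = -7 + a² (Z(N, a) = -7 + a*a = -7 + a²)
r = 32 (r = 4*8 = 32)
(P(r) + Z(-10, S(-2, -4)))*(-3) = (3 + (-7 + 1²))*(-3) = (3 + (-7 + 1))*(-3) = (3 - 6)*(-3) = -3*(-3) = 9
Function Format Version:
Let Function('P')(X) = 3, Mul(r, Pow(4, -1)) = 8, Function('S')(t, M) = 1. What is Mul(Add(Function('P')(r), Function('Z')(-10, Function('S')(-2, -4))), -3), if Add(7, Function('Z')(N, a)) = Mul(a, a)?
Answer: 9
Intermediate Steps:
Function('Z')(N, a) = Add(-7, Pow(a, 2)) (Function('Z')(N, a) = Add(-7, Mul(a, a)) = Add(-7, Pow(a, 2)))
r = 32 (r = Mul(4, 8) = 32)
Mul(Add(Function('P')(r), Function('Z')(-10, Function('S')(-2, -4))), -3) = Mul(Add(3, Add(-7, Pow(1, 2))), -3) = Mul(Add(3, Add(-7, 1)), -3) = Mul(Add(3, -6), -3) = Mul(-3, -3) = 9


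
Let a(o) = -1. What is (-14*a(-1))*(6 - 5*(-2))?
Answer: 224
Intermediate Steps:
(-14*a(-1))*(6 - 5*(-2)) = (-14*(-1))*(6 - 5*(-2)) = 14*(6 + 10) = 14*16 = 224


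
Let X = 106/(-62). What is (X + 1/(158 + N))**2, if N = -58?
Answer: 27762361/9610000 ≈ 2.8889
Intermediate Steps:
X = -53/31 (X = 106*(-1/62) = -53/31 ≈ -1.7097)
(X + 1/(158 + N))**2 = (-53/31 + 1/(158 - 58))**2 = (-53/31 + 1/100)**2 = (-5269/3100)**2 = 27762361/9610000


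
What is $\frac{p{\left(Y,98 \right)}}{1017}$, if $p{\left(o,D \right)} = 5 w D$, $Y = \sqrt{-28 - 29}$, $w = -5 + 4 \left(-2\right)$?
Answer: $- \frac{6370}{1017} \approx -6.2635$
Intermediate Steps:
$w = -13$ ($w = -5 - 8 = -13$)
$Y = i \sqrt{57}$ ($Y = \sqrt{-57} = i \sqrt{57} \approx 7.5498 i$)
$p{\left(o,D \right)} = - 65 D$ ($p{\left(o,D \right)} = 5 \left(-13\right) D = - 65 D$)
$\frac{p{\left(Y,98 \right)}}{1017} = \frac{\left(-65\right) 98}{1017} = \left(-6370\right) \frac{1}{1017} = - \frac{6370}{1017}$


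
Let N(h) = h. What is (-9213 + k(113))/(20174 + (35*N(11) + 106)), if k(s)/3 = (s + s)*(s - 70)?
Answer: 19941/20665 ≈ 0.96496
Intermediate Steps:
k(s) = 6*s*(-70 + s) (k(s) = 3*((s + s)*(s - 70)) = 3*((2*s)*(-70 + s)) = 3*(2*s*(-70 + s)) = 6*s*(-70 + s))
(-9213 + k(113))/(20174 + (35*N(11) + 106)) = (-9213 + 6*113*(-70 + 113))/(20174 + (35*11 + 106)) = (-9213 + 6*113*43)/(20174 + (385 + 106)) = (-9213 + 29154)/(20174 + 491) = 19941/20665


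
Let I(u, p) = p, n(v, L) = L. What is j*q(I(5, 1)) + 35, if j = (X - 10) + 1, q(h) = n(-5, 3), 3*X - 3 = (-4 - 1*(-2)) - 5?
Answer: 4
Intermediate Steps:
X = -4/3 (X = 1 + ((-4 - 1*(-2)) - 5)/3 = 1 + ((-4 + 2) - 5)/3 = 1 + (-2 - 5)/3 = 1 + (⅓)*(-7) = 1 - 7/3 = -4/3 ≈ -1.3333)
q(h) = 3
j = -31/3 (j = (-4/3 - 10) + 1 = -34/3 + 1 = -31/3 ≈ -10.333)
j*q(I(5, 1)) + 35 = -31/3*3 + 35 = -31 + 35 = 4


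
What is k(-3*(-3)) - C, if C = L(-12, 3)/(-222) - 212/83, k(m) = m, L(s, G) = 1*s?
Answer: 35317/3071 ≈ 11.500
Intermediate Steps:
L(s, G) = s
C = -7678/3071 (C = -12/(-222) - 212/83 = -12*(-1/222) - 212*1/83 = 2/37 - 212/83 = -7678/3071 ≈ -2.5002)
k(-3*(-3)) - C = -3*(-3) - 1*(-7678/3071) = 9 + 7678/3071 = 35317/3071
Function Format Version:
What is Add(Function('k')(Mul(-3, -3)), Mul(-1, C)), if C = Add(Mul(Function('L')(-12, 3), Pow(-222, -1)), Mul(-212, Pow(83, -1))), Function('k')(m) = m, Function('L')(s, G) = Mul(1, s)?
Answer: Rational(35317, 3071) ≈ 11.500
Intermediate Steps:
Function('L')(s, G) = s
C = Rational(-7678, 3071) (C = Add(Mul(-12, Pow(-222, -1)), Mul(-212, Pow(83, -1))) = Add(Mul(-12, Rational(-1, 222)), Mul(-212, Rational(1, 83))) = Add(Rational(2, 37), Rational(-212, 83)) = Rational(-7678, 3071) ≈ -2.5002)
Add(Function('k')(Mul(-3, -3)), Mul(-1, C)) = Add(Mul(-3, -3), Mul(-1, Rational(-7678, 3071))) = Add(9, Rational(7678, 3071)) = Rational(35317, 3071)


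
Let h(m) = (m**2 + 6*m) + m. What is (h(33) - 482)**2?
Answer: 702244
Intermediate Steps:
h(m) = m**2 + 7*m
(h(33) - 482)**2 = (33*(7 + 33) - 482)**2 = (33*40 - 482)**2 = (1320 - 482)**2 = 838**2 = 702244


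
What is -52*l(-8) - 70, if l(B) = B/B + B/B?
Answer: -174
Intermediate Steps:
l(B) = 2 (l(B) = 1 + 1 = 2)
-52*l(-8) - 70 = -52*2 - 70 = -104 - 70 = -174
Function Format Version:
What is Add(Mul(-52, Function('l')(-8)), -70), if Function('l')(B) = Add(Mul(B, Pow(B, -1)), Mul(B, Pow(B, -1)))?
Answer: -174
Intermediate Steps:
Function('l')(B) = 2 (Function('l')(B) = Add(1, 1) = 2)
Add(Mul(-52, Function('l')(-8)), -70) = Add(Mul(-52, 2), -70) = Add(-104, -70) = -174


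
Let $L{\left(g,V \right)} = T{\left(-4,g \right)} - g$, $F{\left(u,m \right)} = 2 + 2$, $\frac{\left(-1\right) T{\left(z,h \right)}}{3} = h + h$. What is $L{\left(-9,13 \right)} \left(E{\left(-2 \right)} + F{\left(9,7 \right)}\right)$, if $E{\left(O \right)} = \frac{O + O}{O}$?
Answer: $378$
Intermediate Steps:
$T{\left(z,h \right)} = - 6 h$ ($T{\left(z,h \right)} = - 3 \left(h + h\right) = - 3 \cdot 2 h = - 6 h$)
$F{\left(u,m \right)} = 4$
$L{\left(g,V \right)} = - 7 g$ ($L{\left(g,V \right)} = - 6 g - g = - 7 g$)
$E{\left(O \right)} = 2$ ($E{\left(O \right)} = \frac{2 O}{O} = 2$)
$L{\left(-9,13 \right)} \left(E{\left(-2 \right)} + F{\left(9,7 \right)}\right) = \left(-7\right) \left(-9\right) \left(2 + 4\right) = 63 \cdot 6 = 378$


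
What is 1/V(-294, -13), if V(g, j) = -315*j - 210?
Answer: 1/3885 ≈ 0.00025740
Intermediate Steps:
V(g, j) = -210 - 315*j
1/V(-294, -13) = 1/(-210 - 315*(-13)) = 1/(-210 + 4095) = 1/3885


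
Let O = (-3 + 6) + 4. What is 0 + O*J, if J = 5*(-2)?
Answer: -70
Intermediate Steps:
O = 7 (O = 3 + 4 = 7)
J = -10
0 + O*J = 0 + 7*(-10) = 0 - 70 = -70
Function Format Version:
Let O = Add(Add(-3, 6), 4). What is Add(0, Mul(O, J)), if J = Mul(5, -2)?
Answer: -70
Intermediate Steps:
O = 7 (O = Add(3, 4) = 7)
J = -10
Add(0, Mul(O, J)) = Add(0, Mul(7, -10)) = Add(0, -70) = -70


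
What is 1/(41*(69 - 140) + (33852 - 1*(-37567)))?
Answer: 1/68508 ≈ 1.4597e-5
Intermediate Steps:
1/(41*(69 - 140) + (33852 - 1*(-37567))) = 1/(41*(-71) + (33852 + 37567)) = 1/(-2911 + 71419) = 1/68508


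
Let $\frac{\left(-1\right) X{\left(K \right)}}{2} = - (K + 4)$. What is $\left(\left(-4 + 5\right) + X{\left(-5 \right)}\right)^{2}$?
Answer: $1$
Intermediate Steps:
$X{\left(K \right)} = 8 + 2 K$ ($X{\left(K \right)} = - 2 \left(- (K + 4)\right) = - 2 \left(- (4 + K)\right) = - 2 \left(-4 - K\right) = 8 + 2 K$)
$\left(\left(-4 + 5\right) + X{\left(-5 \right)}\right)^{2} = \left(\left(-4 + 5\right) + \left(8 + 2 \left(-5\right)\right)\right)^{2} = \left(1 + \left(8 - 10\right)\right)^{2} = \left(1 - 2\right)^{2} = \left(-1\right)^{2} = 1$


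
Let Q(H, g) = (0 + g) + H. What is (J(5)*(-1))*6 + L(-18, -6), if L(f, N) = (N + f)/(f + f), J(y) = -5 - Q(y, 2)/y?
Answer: 586/15 ≈ 39.067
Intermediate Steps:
Q(H, g) = H + g (Q(H, g) = g + H = H + g)
J(y) = -5 - (2 + y)/y (J(y) = -5 - (y + 2)/y = -5 - (2 + y)/y)
L(f, N) = (N + f)/(2*f) (L(f, N) = (N + f)/((2*f)) = (N + f)*(1/(2*f)) = (N + f)/(2*f))
(J(5)*(-1))*6 + L(-18, -6) = ((-6 - 2/5)*(-1))*6 + (½)*(-6 - 18)/(-18) = ((-6 - 2*⅕)*(-1))*6 + (½)*(-1/18)*(-24) = ((-6 - ⅖)*(-1))*6 + ⅔ = -32/5*(-1)*6 + ⅔ = (32/5)*6 + ⅔ = 192/5 + ⅔ = 586/15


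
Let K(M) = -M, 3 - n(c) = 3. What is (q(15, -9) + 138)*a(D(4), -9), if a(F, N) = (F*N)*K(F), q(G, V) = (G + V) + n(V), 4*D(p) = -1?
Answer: 81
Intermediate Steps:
n(c) = 0 (n(c) = 3 - 1*3 = 3 - 3 = 0)
D(p) = -1/4 (D(p) = (1/4)*(-1) = -1/4)
q(G, V) = G + V (q(G, V) = (G + V) + 0 = G + V)
a(F, N) = -N*F**2 (a(F, N) = (F*N)*(-F) = -N*F**2)
(q(15, -9) + 138)*a(D(4), -9) = ((15 - 9) + 138)*(-1*(-9)*(-1/4)**2) = (6 + 138)*(-1*(-9)*1/16) = 144*(9/16) = 81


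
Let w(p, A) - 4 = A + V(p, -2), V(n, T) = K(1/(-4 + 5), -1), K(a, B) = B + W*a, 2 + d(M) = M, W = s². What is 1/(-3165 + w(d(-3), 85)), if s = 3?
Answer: -1/3068 ≈ -0.00032595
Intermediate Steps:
W = 9 (W = 3² = 9)
d(M) = -2 + M
K(a, B) = B + 9*a
V(n, T) = 8 (V(n, T) = -1 + 9/(-4 + 5) = -1 + 9/1 = -1 + 9*1 = -1 + 9 = 8)
w(p, A) = 12 + A (w(p, A) = 4 + (A + 8) = 4 + (8 + A) = 12 + A)
1/(-3165 + w(d(-3), 85)) = 1/(-3165 + (12 + 85)) = 1/(-3165 + 97) = 1/(-3068) = -1/3068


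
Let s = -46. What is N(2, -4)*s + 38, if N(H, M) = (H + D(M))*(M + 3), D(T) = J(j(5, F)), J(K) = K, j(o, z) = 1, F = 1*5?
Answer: 176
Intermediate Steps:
F = 5
D(T) = 1
N(H, M) = (1 + H)*(3 + M) (N(H, M) = (H + 1)*(M + 3) = (1 + H)*(3 + M))
N(2, -4)*s + 38 = (3 - 4 + 3*2 + 2*(-4))*(-46) + 38 = (3 - 4 + 6 - 8)*(-46) + 38 = -3*(-46) + 38 = 138 + 38 = 176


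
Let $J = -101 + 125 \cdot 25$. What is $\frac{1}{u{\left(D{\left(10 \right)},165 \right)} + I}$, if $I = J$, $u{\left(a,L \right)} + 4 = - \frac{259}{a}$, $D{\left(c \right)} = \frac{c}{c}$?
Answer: $\frac{1}{2761} \approx 0.00036219$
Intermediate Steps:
$J = 3024$ ($J = -101 + 3125 = 3024$)
$D{\left(c \right)} = 1$
$u{\left(a,L \right)} = -4 - \frac{259}{a}$
$I = 3024$
$\frac{1}{u{\left(D{\left(10 \right)},165 \right)} + I} = \frac{1}{\left(-4 - \frac{259}{1}\right) + 3024} = \frac{1}{\left(-4 - 259\right) + 3024} = \frac{1}{-263 + 3024} = \frac{1}{2761}$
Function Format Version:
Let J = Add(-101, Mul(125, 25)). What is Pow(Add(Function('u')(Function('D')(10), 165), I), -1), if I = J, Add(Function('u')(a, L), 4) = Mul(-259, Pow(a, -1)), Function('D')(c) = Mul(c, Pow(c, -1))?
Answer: Rational(1, 2761) ≈ 0.00036219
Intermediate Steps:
J = 3024 (J = Add(-101, 3125) = 3024)
Function('D')(c) = 1
Function('u')(a, L) = Add(-4, Mul(-259, Pow(a, -1)))
I = 3024
Pow(Add(Function('u')(Function('D')(10), 165), I), -1) = Pow(Add(Add(-4, Mul(-259, Pow(1, -1))), 3024), -1) = Pow(Add(Add(-4, Mul(-259, 1)), 3024), -1) = Pow(Add(Add(-4, -259), 3024), -1) = Pow(Add(-263, 3024), -1) = Pow(2761, -1) = Rational(1, 2761)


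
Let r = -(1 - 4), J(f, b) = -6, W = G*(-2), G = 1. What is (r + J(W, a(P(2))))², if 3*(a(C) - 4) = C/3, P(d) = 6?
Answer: 9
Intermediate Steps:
a(C) = 4 + C/9 (a(C) = 4 + (C/3)/3 = 4 + C/9)
W = -2 (W = 1*(-2) = -2)
r = 3 (r = -1*(-3) = 3)
(r + J(W, a(P(2))))² = (3 - 6)² = (-3)² = 9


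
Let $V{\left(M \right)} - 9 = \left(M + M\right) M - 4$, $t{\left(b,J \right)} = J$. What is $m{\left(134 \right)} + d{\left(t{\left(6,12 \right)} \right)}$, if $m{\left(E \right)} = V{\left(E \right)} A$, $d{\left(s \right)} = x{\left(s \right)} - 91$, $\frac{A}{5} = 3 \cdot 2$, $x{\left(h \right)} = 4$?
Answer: $1077423$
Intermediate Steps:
$V{\left(M \right)} = 5 + 2 M^{2}$ ($V{\left(M \right)} = 9 + \left(\left(M + M\right) M - 4\right) = 9 + \left(2 M M - 4\right) = 9 + \left(2 M^{2} - 4\right) = 9 + \left(-4 + 2 M^{2}\right) = 5 + 2 M^{2}$)
$A = 30$ ($A = 5 \cdot 3 \cdot 2 = 5 \cdot 6 = 30$)
$d{\left(s \right)} = -87$ ($d{\left(s \right)} = 4 - 91 = -87$)
$m{\left(E \right)} = 150 + 60 E^{2}$ ($m{\left(E \right)} = \left(5 + 2 E^{2}\right) 30 = 150 + 60 E^{2}$)
$m{\left(134 \right)} + d{\left(t{\left(6,12 \right)} \right)} = \left(150 + 60 \cdot 134^{2}\right) - 87 = \left(150 + 60 \cdot 17956\right) - 87 = \left(150 + 1077360\right) - 87 = 1077510 - 87 = 1077423$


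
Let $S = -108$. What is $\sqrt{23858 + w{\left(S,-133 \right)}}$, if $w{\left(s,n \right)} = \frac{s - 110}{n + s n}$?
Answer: $\frac{34 \sqrt{4179715855}}{14231} \approx 154.46$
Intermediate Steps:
$w{\left(s,n \right)} = \frac{-110 + s}{n + n s}$
$\sqrt{23858 + w{\left(S,-133 \right)}} = \sqrt{23858 + \frac{-110 - 108}{\left(-133\right) \left(1 - 108\right)}} = \sqrt{23858 - \frac{1}{133} \frac{1}{-107} \left(-218\right)} = \sqrt{23858 - \left(- \frac{1}{14231}\right) \left(-218\right)} = \sqrt{23858 - \frac{218}{14231}} = \sqrt{\frac{339522980}{14231}} = \frac{34 \sqrt{4179715855}}{14231}$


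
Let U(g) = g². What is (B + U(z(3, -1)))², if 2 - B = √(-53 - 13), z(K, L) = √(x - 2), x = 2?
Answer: (2 - I*√66)² ≈ -62.0 - 32.496*I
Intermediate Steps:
z(K, L) = 0 (z(K, L) = √(2 - 2) = √0 = 0)
B = 2 - I*√66 (B = 2 - √(-53 - 13) = 2 - √(-66) = 2 - I*√66 ≈ 2.0 - 8.124*I)
(B + U(z(3, -1)))² = ((2 - I*√66) + 0²)² = ((2 - I*√66) + 0)² = (2 - I*√66)²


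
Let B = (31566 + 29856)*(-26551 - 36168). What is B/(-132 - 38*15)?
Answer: 642054403/117 ≈ 5.4876e+6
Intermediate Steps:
B = -3852326418 (B = 61422*(-62719) = -3852326418)
B/(-132 - 38*15) = -3852326418/(-132 - 38*15) = -3852326418/(-132 - 570) = -3852326418/(-702) = -3852326418*(-1/702) = 642054403/117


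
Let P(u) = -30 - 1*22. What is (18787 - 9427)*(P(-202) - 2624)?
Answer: -25047360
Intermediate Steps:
P(u) = -52 (P(u) = -30 - 22 = -52)
(18787 - 9427)*(P(-202) - 2624) = (18787 - 9427)*(-52 - 2624) = 9360*(-2676) = -25047360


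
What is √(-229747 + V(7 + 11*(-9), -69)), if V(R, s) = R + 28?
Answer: I*√229811 ≈ 479.39*I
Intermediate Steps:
V(R, s) = 28 + R
√(-229747 + V(7 + 11*(-9), -69)) = √(-229747 + (28 + (7 + 11*(-9)))) = √(-229747 + (28 + (7 - 99))) = √(-229747 + (28 - 92)) = √(-229747 - 64) = √(-229811) = I*√229811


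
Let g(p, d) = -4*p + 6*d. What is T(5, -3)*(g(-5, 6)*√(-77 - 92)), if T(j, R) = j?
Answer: 3640*I ≈ 3640.0*I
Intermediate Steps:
T(5, -3)*(g(-5, 6)*√(-77 - 92)) = 5*((-4*(-5) + 6*6)*√(-77 - 92)) = 5*((20 + 36)*√(-169)) = 5*(56*(13*I)) = 5*(728*I) = 3640*I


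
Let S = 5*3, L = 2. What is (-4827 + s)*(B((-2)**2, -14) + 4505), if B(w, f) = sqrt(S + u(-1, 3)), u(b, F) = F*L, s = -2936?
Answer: -34972315 - 7763*sqrt(21) ≈ -3.5008e+7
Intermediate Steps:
u(b, F) = 2*F (u(b, F) = F*2 = 2*F)
S = 15
B(w, f) = sqrt(21) (B(w, f) = sqrt(15 + 2*3) = sqrt(15 + 6) = sqrt(21))
(-4827 + s)*(B((-2)**2, -14) + 4505) = (-4827 - 2936)*(sqrt(21) + 4505) = -7763*(4505 + sqrt(21)) = -34972315 - 7763*sqrt(21)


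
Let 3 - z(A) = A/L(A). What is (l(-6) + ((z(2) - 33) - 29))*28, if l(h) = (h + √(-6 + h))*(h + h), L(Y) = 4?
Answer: 350 - 672*I*√3 ≈ 350.0 - 1163.9*I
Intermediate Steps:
l(h) = 2*h*(h + √(-6 + h)) (l(h) = (h + √(-6 + h))*(2*h) = 2*h*(h + √(-6 + h)))
z(A) = 3 - A/4
(l(-6) + ((z(2) - 33) - 29))*28 = (2*(-6)*(-6 + √(-6 - 6)) + (((3 - ¼*2) - 33) - 29))*28 = (2*(-6)*(-6 + √(-12)) + (((3 - ½) - 33) - 29))*28 = (2*(-6)*(-6 + 2*I*√3) + ((5/2 - 33) - 29))*28 = ((72 - 24*I*√3) + (-61/2 - 29))*28 = ((72 - 24*I*√3) - 119/2)*28 = (25/2 - 24*I*√3)*28 = 350 - 672*I*√3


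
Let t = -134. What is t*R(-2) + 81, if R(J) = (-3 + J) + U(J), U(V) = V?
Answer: 1019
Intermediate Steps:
R(J) = -3 + 2*J (R(J) = (-3 + J) + J = -3 + 2*J)
t*R(-2) + 81 = -134*(-3 + 2*(-2)) + 81 = -134*(-3 - 4) + 81 = -134*(-7) + 81 = 938 + 81 = 1019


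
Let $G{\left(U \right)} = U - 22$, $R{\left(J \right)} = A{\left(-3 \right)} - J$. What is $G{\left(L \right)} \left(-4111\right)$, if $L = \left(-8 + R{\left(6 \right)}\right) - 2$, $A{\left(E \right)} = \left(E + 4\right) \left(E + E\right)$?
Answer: $180884$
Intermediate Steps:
$A{\left(E \right)} = 2 E \left(4 + E\right)$ ($A{\left(E \right)} = \left(4 + E\right) 2 E = 2 E \left(4 + E\right)$)
$R{\left(J \right)} = -6 - J$ ($R{\left(J \right)} = 2 \left(-3\right) \left(4 - 3\right) - J = 2 \left(-3\right) 1 - J = -6 - J$)
$L = -22$ ($L = \left(-8 - 12\right) - 2 = -20 - 2 = -22$)
$G{\left(U \right)} = -22 + U$
$G{\left(L \right)} \left(-4111\right) = \left(-22 - 22\right) \left(-4111\right) = \left(-44\right) \left(-4111\right) = 180884$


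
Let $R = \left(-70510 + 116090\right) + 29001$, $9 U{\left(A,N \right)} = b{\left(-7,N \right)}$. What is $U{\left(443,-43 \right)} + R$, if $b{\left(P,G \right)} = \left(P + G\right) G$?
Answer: $\frac{673379}{9} \approx 74820.0$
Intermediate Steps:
$b{\left(P,G \right)} = G \left(G + P\right)$ ($b{\left(P,G \right)} = \left(G + P\right) G = G \left(G + P\right)$)
$U{\left(A,N \right)} = \frac{N \left(-7 + N\right)}{9}$ ($U{\left(A,N \right)} = \frac{N \left(N - 7\right)}{9} = \frac{N \left(-7 + N\right)}{9}$)
$R = 74581$ ($R = 45580 + 29001 = 74581$)
$U{\left(443,-43 \right)} + R = \frac{1}{9} \left(-43\right) \left(-7 - 43\right) + 74581 = \frac{1}{9} \left(-43\right) \left(-50\right) + 74581 = \frac{2150}{9} + 74581 = \frac{673379}{9}$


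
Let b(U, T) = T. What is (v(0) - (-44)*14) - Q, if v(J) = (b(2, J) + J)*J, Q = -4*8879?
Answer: 36132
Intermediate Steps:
Q = -35516
v(J) = 2*J² (v(J) = (J + J)*J = (2*J)*J = 2*J²)
(v(0) - (-44)*14) - Q = (2*0² - (-44)*14) - 1*(-35516) = (2*0 - 44*(-14)) + 35516 = (0 + 616) + 35516 = 616 + 35516 = 36132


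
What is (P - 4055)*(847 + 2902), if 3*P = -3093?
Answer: -19067414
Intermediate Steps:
P = -1031 (P = (1/3)*(-3093) = -1031)
(P - 4055)*(847 + 2902) = (-1031 - 4055)*(847 + 2902) = -5086*3749 = -19067414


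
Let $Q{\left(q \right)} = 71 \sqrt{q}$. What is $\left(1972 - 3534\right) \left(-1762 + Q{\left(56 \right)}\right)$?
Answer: $2752244 - 221804 \sqrt{14} \approx 1.9223 \cdot 10^{6}$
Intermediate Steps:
$\left(1972 - 3534\right) \left(-1762 + Q{\left(56 \right)}\right) = \left(1972 - 3534\right) \left(-1762 + 71 \sqrt{56}\right) = - 1562 \left(-1762 + 71 \cdot 2 \sqrt{14}\right) = - 1562 \left(-1762 + 142 \sqrt{14}\right) = 2752244 - 221804 \sqrt{14}$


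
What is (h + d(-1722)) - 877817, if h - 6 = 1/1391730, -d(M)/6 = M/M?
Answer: -1221684253409/1391730 ≈ -8.7782e+5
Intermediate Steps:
d(M) = -6 (d(M) = -6*M/M = -6*1 = -6)
h = 8350381/1391730 (h = 6 + 1/1391730 = 8350381/1391730 ≈ 6.0000)
(h + d(-1722)) - 877817 = (8350381/1391730 - 6) - 877817 = 1/1391730 - 877817 = -1221684253409/1391730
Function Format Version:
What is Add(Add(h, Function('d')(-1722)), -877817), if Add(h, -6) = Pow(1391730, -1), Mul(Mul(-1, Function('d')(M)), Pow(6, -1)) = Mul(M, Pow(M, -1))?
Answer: Rational(-1221684253409, 1391730) ≈ -8.7782e+5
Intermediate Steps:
Function('d')(M) = -6 (Function('d')(M) = Mul(-6, Mul(M, Pow(M, -1))) = Mul(-6, 1) = -6)
h = Rational(8350381, 1391730) (h = Add(6, Pow(1391730, -1)) = Add(6, Rational(1, 1391730)) = Rational(8350381, 1391730) ≈ 6.0000)
Add(Add(h, Function('d')(-1722)), -877817) = Add(Add(Rational(8350381, 1391730), -6), -877817) = Add(Rational(1, 1391730), -877817) = Rational(-1221684253409, 1391730)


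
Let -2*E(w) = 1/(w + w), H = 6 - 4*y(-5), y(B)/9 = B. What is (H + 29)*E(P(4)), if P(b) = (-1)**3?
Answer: 215/4 ≈ 53.750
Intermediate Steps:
y(B) = 9*B
P(b) = -1
H = 186 (H = 6 - 36*(-5) = 6 - 4*(-45) = 6 + 180 = 186)
E(w) = -1/(4*w) (E(w) = -1/(2*(w + w)) = -1/(2*w)/2 = -1/(4*w))
(H + 29)*E(P(4)) = (186 + 29)*(-1/4/(-1)) = 215*(-1/4*(-1)) = 215*(1/4) = 215/4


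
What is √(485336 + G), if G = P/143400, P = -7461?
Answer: √11089149873614/4780 ≈ 696.66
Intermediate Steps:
G = -2487/47800 (G = -7461/143400 = -7461*1/143400 = -2487/47800 ≈ -0.052029)
√(485336 + G) = √(485336 - 2487/47800) = √(23199058313/47800) = √11089149873614/4780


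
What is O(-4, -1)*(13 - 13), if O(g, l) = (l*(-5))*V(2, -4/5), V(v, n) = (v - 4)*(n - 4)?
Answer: 0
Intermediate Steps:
V(v, n) = (-4 + n)*(-4 + v) (V(v, n) = (-4 + v)*(-4 + n) = (-4 + n)*(-4 + v))
O(g, l) = -48*l (O(g, l) = (l*(-5))*(16 - (-16)/5 - 4*2 - 4/5*2) = (-5*l)*(16 - (-16)/5 - 8 - 4*⅕*2) = (-5*l)*(16 - 4*(-⅘) - 8 - ⅘*2) = (-5*l)*(16 + 16/5 - 8 - 8/5) = -5*l*(48/5) = -48*l)
O(-4, -1)*(13 - 13) = (-48*(-1))*(13 - 13) = 48*0 = 0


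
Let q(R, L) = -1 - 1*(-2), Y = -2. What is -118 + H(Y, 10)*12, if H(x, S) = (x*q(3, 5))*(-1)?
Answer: -94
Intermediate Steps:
q(R, L) = 1 (q(R, L) = -1 + 2 = 1)
H(x, S) = -x (H(x, S) = (x*1)*(-1) = x*(-1) = -x)
-118 + H(Y, 10)*12 = -118 - 1*(-2)*12 = -118 + 2*12 = -118 + 24 = -94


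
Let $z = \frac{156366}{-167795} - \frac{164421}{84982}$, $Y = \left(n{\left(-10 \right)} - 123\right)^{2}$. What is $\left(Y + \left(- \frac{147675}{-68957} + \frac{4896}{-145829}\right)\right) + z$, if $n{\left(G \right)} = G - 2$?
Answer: $\frac{2613230253961916448657549}{143393088827434505570} \approx 18224.0$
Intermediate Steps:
$n{\left(G \right)} = -2 + G$ ($n{\left(G \right)} = G - 2 = -2 + G$)
$Y = 18225$ ($Y = \left(\left(-2 - 10\right) - 123\right)^{2} = \left(-12 - 123\right)^{2} = \left(-135\right)^{2} = 18225$)
$z = - \frac{40877317107}{14259554690}$ ($z = 156366 \left(- \frac{1}{167795}\right) - \frac{164421}{84982} = - \frac{156366}{167795} - \frac{164421}{84982} = - \frac{40877317107}{14259554690} \approx -2.8667$)
$\left(Y + \left(- \frac{147675}{-68957} + \frac{4896}{-145829}\right)\right) + z = \left(18225 + \left(- \frac{147675}{-68957} + \frac{4896}{-145829}\right)\right) - \frac{40877317107}{14259554690} = \left(18225 + \left(\left(-147675\right) \left(- \frac{1}{68957}\right) + 4896 \left(- \frac{1}{145829}\right)\right)\right) - \frac{40877317107}{14259554690} = \left(18225 + \left(\frac{147675}{68957} - \frac{4896}{145829}\right)\right) - \frac{40877317107}{14259554690} = \left(18225 + \frac{21197684103}{10055930353}\right) - \frac{40877317107}{14259554690} = \frac{183290528367528}{10055930353} - \frac{40877317107}{14259554690} = \frac{2613230253961916448657549}{143393088827434505570}$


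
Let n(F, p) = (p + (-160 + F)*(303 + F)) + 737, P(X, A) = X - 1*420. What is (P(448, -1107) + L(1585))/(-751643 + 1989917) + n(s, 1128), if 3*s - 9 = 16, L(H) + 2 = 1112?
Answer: -28080270136/619137 ≈ -45354.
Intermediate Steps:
L(H) = 1110 (L(H) = -2 + 1112 = 1110)
s = 25/3 (s = 3 + (⅓)*16 = 3 + 16/3 = 25/3 ≈ 8.3333)
P(X, A) = -420 + X (P(X, A) = X - 420 = -420 + X)
n(F, p) = 737 + p + (-160 + F)*(303 + F)
(P(448, -1107) + L(1585))/(-751643 + 1989917) + n(s, 1128) = ((-420 + 448) + 1110)/(-751643 + 1989917) + (-47743 + 1128 + (25/3)² + 143*(25/3)) = (28 + 1110)/1238274 + (-47743 + 1128 + 625/9 + 3575/3) = 1138*(1/1238274) - 408185/9 = 569/619137 - 408185/9 = -28080270136/619137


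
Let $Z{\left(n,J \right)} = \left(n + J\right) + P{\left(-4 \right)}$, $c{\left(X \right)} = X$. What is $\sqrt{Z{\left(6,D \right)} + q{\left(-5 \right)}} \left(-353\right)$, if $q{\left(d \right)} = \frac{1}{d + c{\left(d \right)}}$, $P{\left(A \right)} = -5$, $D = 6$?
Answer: $- \frac{353 \sqrt{690}}{10} \approx -927.25$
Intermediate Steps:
$Z{\left(n,J \right)} = -5 + J + n$ ($Z{\left(n,J \right)} = \left(n + J\right) - 5 = \left(J + n\right) - 5 = -5 + J + n$)
$q{\left(d \right)} = \frac{1}{2 d}$ ($q{\left(d \right)} = \frac{1}{d + d} = \frac{1}{2 d}$)
$\sqrt{Z{\left(6,D \right)} + q{\left(-5 \right)}} \left(-353\right) = \sqrt{\left(-5 + 6 + 6\right) + \frac{1}{2 \left(-5\right)}} \left(-353\right) = \sqrt{7 + \frac{1}{2} \left(- \frac{1}{5}\right)} \left(-353\right) = \sqrt{7 - \frac{1}{10}} \left(-353\right) = \sqrt{\frac{69}{10}} \left(-353\right) = \frac{\sqrt{690}}{10} \left(-353\right) = - \frac{353 \sqrt{690}}{10}$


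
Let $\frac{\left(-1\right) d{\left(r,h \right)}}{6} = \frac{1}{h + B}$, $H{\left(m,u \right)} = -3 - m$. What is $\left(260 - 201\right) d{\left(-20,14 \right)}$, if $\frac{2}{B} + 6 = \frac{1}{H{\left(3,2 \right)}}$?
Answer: $- \frac{6549}{253} \approx -25.885$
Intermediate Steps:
$B = - \frac{12}{37}$ ($B = \frac{2}{-6 + \frac{1}{-3 - 3}} = \frac{2}{-6 + \frac{1}{-6}} = \frac{2}{-6 - \frac{1}{6}} = \frac{2}{- \frac{37}{6}} = 2 \left(- \frac{6}{37}\right) = - \frac{12}{37} \approx -0.32432$)
$d{\left(r,h \right)} = - \frac{6}{- \frac{12}{37} + h}$ ($d{\left(r,h \right)} = - \frac{6}{h - \frac{12}{37}} = - \frac{6}{- \frac{12}{37} + h}$)
$\left(260 - 201\right) d{\left(-20,14 \right)} = \left(260 - 201\right) \left(- \frac{222}{-12 + 37 \cdot 14}\right) = 59 \left(- \frac{222}{-12 + 518}\right) = 59 \left(- \frac{222}{506}\right) = 59 \left(\left(-222\right) \frac{1}{506}\right) = 59 \left(- \frac{111}{253}\right) = - \frac{6549}{253}$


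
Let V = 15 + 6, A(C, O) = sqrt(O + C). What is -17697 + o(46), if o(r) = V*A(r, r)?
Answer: -17697 + 42*sqrt(23) ≈ -17496.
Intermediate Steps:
A(C, O) = sqrt(C + O)
V = 21
o(r) = 21*sqrt(2)*sqrt(r) (o(r) = 21*sqrt(r + r) = 21*sqrt(2*r) = 21*(sqrt(2)*sqrt(r)) = 21*sqrt(2)*sqrt(r))
-17697 + o(46) = -17697 + 21*sqrt(2)*sqrt(46) = -17697 + 42*sqrt(23)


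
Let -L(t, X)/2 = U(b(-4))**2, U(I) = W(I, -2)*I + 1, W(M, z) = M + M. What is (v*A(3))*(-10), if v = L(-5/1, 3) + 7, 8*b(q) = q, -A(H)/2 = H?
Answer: 150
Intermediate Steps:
A(H) = -2*H
b(q) = q/8
W(M, z) = 2*M
U(I) = 1 + 2*I**2 (U(I) = (2*I)*I + 1 = 2*I**2 + 1 = 1 + 2*I**2)
L(t, X) = -9/2 (L(t, X) = -2*(1 + 2*((1/8)*(-4))**2)**2 = -2*(1 + 2*(-1/2)**2)**2 = -2*(1 + 2*(1/4))**2 = -2*(1 + 1/2)**2 = -2*(3/2)**2 = -2*9/4 = -9/2)
v = 5/2 (v = -9/2 + 7 = 5/2 ≈ 2.5000)
(v*A(3))*(-10) = (5*(-2*3)/2)*(-10) = ((5/2)*(-6))*(-10) = -15*(-10) = 150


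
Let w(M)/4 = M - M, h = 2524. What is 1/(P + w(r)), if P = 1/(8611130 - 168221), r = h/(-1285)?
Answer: 8442909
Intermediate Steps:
r = -2524/1285 (r = 2524/(-1285) = 2524*(-1/1285) = -2524/1285 ≈ -1.9642)
w(M) = 0 (w(M) = 4*(M - M) = 4*0 = 0)
P = 1/8442909 ≈ 1.1844e-7
1/(P + w(r)) = 1/(1/8442909 + 0) = 1/(1/8442909) = 8442909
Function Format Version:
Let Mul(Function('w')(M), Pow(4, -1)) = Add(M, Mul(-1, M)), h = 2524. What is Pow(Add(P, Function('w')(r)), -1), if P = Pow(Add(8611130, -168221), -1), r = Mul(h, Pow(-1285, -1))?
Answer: 8442909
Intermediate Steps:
r = Rational(-2524, 1285) (r = Mul(2524, Pow(-1285, -1)) = Mul(2524, Rational(-1, 1285)) = Rational(-2524, 1285) ≈ -1.9642)
Function('w')(M) = 0 (Function('w')(M) = Mul(4, Add(M, Mul(-1, M))) = Mul(4, 0) = 0)
P = Rational(1, 8442909) (P = Pow(8442909, -1) = Rational(1, 8442909) ≈ 1.1844e-7)
Pow(Add(P, Function('w')(r)), -1) = Pow(Add(Rational(1, 8442909), 0), -1) = Pow(Rational(1, 8442909), -1) = 8442909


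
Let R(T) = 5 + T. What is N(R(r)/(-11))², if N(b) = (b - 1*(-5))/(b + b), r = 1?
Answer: 2401/144 ≈ 16.674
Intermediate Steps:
N(b) = (5 + b)/(2*b) (N(b) = (b + 5)/((2*b)) = (5 + b)*(1/(2*b)) = (5 + b)/(2*b))
N(R(r)/(-11))² = ((5 + (5 + 1)/(-11))/(2*(((5 + 1)/(-11)))))² = ((5 + 6*(-1/11))/(2*((6*(-1/11)))))² = ((5 - 6/11)/(2*(-6/11)))² = ((½)*(-11/6)*(49/11))² = (-49/12)² = 2401/144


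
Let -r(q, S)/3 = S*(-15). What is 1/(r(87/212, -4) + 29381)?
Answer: 1/29201 ≈ 3.4245e-5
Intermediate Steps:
r(q, S) = 45*S (r(q, S) = -3*S*(-15) = -(-45)*S = 45*S)
1/(r(87/212, -4) + 29381) = 1/(45*(-4) + 29381) = 1/(-180 + 29381) = 1/29201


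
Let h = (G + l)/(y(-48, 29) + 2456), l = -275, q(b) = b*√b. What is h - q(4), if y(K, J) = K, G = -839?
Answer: -10189/1204 ≈ -8.4626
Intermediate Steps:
q(b) = b^(3/2)
h = -557/1204 (h = (-839 - 275)/(-48 + 2456) = -1114/2408 = -1114*1/2408 = -557/1204 ≈ -0.46262)
h - q(4) = -557/1204 - 4^(3/2) = -557/1204 - 1*8 = -557/1204 - 8 = -10189/1204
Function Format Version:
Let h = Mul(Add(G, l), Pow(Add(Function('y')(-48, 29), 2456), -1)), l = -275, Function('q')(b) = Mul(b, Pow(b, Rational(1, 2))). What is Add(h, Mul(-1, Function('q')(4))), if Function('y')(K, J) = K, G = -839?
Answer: Rational(-10189, 1204) ≈ -8.4626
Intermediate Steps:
Function('q')(b) = Pow(b, Rational(3, 2))
h = Rational(-557, 1204) (h = Mul(Add(-839, -275), Pow(Add(-48, 2456), -1)) = Mul(-1114, Pow(2408, -1)) = Mul(-1114, Rational(1, 2408)) = Rational(-557, 1204) ≈ -0.46262)
Add(h, Mul(-1, Function('q')(4))) = Add(Rational(-557, 1204), Mul(-1, Pow(4, Rational(3, 2)))) = Add(Rational(-557, 1204), Mul(-1, 8)) = Add(Rational(-557, 1204), -8) = Rational(-10189, 1204)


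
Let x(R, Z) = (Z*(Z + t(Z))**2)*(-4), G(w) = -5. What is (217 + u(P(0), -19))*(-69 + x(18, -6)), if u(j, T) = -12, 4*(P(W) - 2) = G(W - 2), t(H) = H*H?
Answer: 4413855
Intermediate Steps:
t(H) = H**2
x(R, Z) = -4*Z*(Z + Z**2)**2 (x(R, Z) = (Z*(Z + Z**2)**2)*(-4) = -4*Z*(Z + Z**2)**2)
P(W) = 3/4 (P(W) = 2 + (1/4)*(-5) = 2 - 5/4 = 3/4)
(217 + u(P(0), -19))*(-69 + x(18, -6)) = (217 - 12)*(-69 - 4*(-6)**3*(1 - 6)**2) = 205*(-69 - 4*(-216)*(-5)**2) = 205*(-69 - 4*(-216)*25) = 205*(-69 + 21600) = 205*21531 = 4413855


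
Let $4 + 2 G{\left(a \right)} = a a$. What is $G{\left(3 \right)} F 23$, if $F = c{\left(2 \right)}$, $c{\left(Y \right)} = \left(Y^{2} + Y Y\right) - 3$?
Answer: $\frac{575}{2} \approx 287.5$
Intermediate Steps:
$c{\left(Y \right)} = -3 + 2 Y^{2}$ ($c{\left(Y \right)} = \left(Y^{2} + Y^{2}\right) - 3 = 2 Y^{2} - 3 = -3 + 2 Y^{2}$)
$G{\left(a \right)} = -2 + \frac{a^{2}}{2}$ ($G{\left(a \right)} = -2 + \frac{a a}{2} = -2 + \frac{a^{2}}{2}$)
$F = 5$ ($F = -3 + 2 \cdot 2^{2} = -3 + 2 \cdot 4 = -3 + 8 = 5$)
$G{\left(3 \right)} F 23 = \left(-2 + \frac{3^{2}}{2}\right) 5 \cdot 23 = \left(-2 + \frac{1}{2} \cdot 9\right) 5 \cdot 23 = \left(-2 + \frac{9}{2}\right) 5 \cdot 23 = \frac{5}{2} \cdot 5 \cdot 23 = \frac{25}{2} \cdot 23 = \frac{575}{2}$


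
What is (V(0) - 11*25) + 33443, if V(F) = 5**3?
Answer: 33293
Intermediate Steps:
V(F) = 125
(V(0) - 11*25) + 33443 = (125 - 11*25) + 33443 = (125 - 275) + 33443 = -150 + 33443 = 33293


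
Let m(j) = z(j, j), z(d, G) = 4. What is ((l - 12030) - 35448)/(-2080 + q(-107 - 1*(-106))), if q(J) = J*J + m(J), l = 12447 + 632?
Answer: 34399/2075 ≈ 16.578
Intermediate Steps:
l = 13079
m(j) = 4
q(J) = 4 + J² (q(J) = J*J + 4 = J² + 4 = 4 + J²)
((l - 12030) - 35448)/(-2080 + q(-107 - 1*(-106))) = ((13079 - 12030) - 35448)/(-2080 + (4 + (-107 - 1*(-106))²)) = (1049 - 35448)/(-2080 + (4 + (-107 + 106)²)) = -34399/(-2080 + (4 + (-1)²)) = -34399/(-2080 + (4 + 1)) = -34399/(-2080 + 5) = -34399/(-2075) = -34399*(-1/2075) = 34399/2075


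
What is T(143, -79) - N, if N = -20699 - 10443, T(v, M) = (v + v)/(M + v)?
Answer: 996687/32 ≈ 31146.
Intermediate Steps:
T(v, M) = 2*v/(M + v) (T(v, M) = (2*v)/(M + v) = 2*v/(M + v))
N = -31142
T(143, -79) - N = 2*143/(-79 + 143) - 1*(-31142) = 2*143/64 + 31142 = 2*143*(1/64) + 31142 = 143/32 + 31142 = 996687/32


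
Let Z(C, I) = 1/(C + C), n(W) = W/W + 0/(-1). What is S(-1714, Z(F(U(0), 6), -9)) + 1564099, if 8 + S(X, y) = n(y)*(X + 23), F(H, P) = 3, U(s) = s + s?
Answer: 1562400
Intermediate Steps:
U(s) = 2*s
n(W) = 1 (n(W) = 1 + 0*(-1) = 1 + 0 = 1)
Z(C, I) = 1/(2*C)
S(X, y) = 15 + X (S(X, y) = -8 + 1*(X + 23) = -8 + 1*(23 + X) = -8 + (23 + X) = 15 + X)
S(-1714, Z(F(U(0), 6), -9)) + 1564099 = (15 - 1714) + 1564099 = -1699 + 1564099 = 1562400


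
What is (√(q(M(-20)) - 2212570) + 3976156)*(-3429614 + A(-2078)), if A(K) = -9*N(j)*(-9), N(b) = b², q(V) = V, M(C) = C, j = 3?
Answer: -13633781666060 - 3428885*I*√2212590 ≈ -1.3634e+13 - 5.1004e+9*I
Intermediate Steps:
A(K) = 729 (A(K) = -9*3²*(-9) = -9*9*(-9) = -81*(-9) = 729)
(√(q(M(-20)) - 2212570) + 3976156)*(-3429614 + A(-2078)) = (√(-20 - 2212570) + 3976156)*(-3429614 + 729) = (√(-2212590) + 3976156)*(-3428885) = (I*√2212590 + 3976156)*(-3428885) = (3976156 + I*√2212590)*(-3428885) = -13633781666060 - 3428885*I*√2212590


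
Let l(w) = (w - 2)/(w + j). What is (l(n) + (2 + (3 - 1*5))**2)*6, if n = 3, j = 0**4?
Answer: 2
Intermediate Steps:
j = 0
l(w) = (-2 + w)/w (l(w) = (w - 2)/(w + 0) = (-2 + w)/w)
(l(n) + (2 + (3 - 1*5))**2)*6 = ((-2 + 3)/3 + (2 + (3 - 1*5))**2)*6 = ((1/3)*1 + (2 + (3 - 5))**2)*6 = (1/3 + (2 - 2)**2)*6 = (1/3 + 0**2)*6 = (1/3 + 0)*6 = (1/3)*6 = 2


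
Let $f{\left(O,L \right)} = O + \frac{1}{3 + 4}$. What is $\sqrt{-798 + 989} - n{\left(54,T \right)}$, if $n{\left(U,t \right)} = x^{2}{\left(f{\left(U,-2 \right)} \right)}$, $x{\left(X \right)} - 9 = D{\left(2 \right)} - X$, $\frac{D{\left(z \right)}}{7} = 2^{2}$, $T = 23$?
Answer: $- \frac{14400}{49} + \sqrt{191} \approx -280.06$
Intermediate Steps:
$f{\left(O,L \right)} = \frac{1}{7} + O$ ($f{\left(O,L \right)} = O + \frac{1}{7} = \frac{1}{7} + O$)
$D{\left(z \right)} = 28$ ($D{\left(z \right)} = 7 \cdot 2^{2} = 7 \cdot 4 = 28$)
$x{\left(X \right)} = 37 - X$ ($x{\left(X \right)} = 9 - \left(-28 + X\right) = 37 - X$)
$n{\left(U,t \right)} = \left(\frac{258}{7} - U\right)^{2}$ ($n{\left(U,t \right)} = \left(37 - \left(\frac{1}{7} + U\right)\right)^{2} = \left(\frac{258}{7} - U\right)^{2}$)
$\sqrt{-798 + 989} - n{\left(54,T \right)} = \sqrt{-798 + 989} - \frac{\left(-258 + 7 \cdot 54\right)^{2}}{49} = \sqrt{191} - \frac{\left(-258 + 378\right)^{2}}{49} = \sqrt{191} - \frac{120^{2}}{49} = \sqrt{191} - \frac{1}{49} \cdot 14400 = \sqrt{191} - \frac{14400}{49} = - \frac{14400}{49} + \sqrt{191}$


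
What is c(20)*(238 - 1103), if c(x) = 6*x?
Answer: -103800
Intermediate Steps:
c(20)*(238 - 1103) = (6*20)*(238 - 1103) = 120*(-865) = -103800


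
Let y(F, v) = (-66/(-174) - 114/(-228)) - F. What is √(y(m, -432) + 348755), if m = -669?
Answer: √1175465294/58 ≈ 591.12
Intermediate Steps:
y(F, v) = 51/58 - F (y(F, v) = (-66*(-1/174) - 114*(-1/228)) - F = (11/29 + ½) - F = 51/58 - F)
√(y(m, -432) + 348755) = √((51/58 - 1*(-669)) + 348755) = √((51/58 + 669) + 348755) = √(38853/58 + 348755) = √(20266643/58) = √1175465294/58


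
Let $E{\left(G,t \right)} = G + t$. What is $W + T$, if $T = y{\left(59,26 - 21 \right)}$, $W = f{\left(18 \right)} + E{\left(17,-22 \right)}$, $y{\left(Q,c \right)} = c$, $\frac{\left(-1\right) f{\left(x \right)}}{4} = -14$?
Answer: $56$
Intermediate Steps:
$f{\left(x \right)} = 56$ ($f{\left(x \right)} = \left(-4\right) \left(-14\right) = 56$)
$W = 51$ ($W = 56 + \left(17 - 22\right) = 56 - 5 = 51$)
$T = 5$ ($T = 26 - 21 = 5$)
$W + T = 51 + 5 = 56$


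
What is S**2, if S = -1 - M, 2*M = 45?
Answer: 2209/4 ≈ 552.25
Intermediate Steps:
M = 45/2 (M = (1/2)*45 = 45/2 ≈ 22.500)
S = -47/2 (S = -1 - 1*45/2 = -1 - 45/2 = -47/2 ≈ -23.500)
S**2 = (-47/2)**2 = 2209/4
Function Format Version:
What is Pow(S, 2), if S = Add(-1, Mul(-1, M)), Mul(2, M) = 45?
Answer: Rational(2209, 4) ≈ 552.25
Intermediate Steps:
M = Rational(45, 2) (M = Mul(Rational(1, 2), 45) = Rational(45, 2) ≈ 22.500)
S = Rational(-47, 2) (S = Add(-1, Mul(-1, Rational(45, 2))) = Add(-1, Rational(-45, 2)) = Rational(-47, 2) ≈ -23.500)
Pow(S, 2) = Pow(Rational(-47, 2), 2) = Rational(2209, 4)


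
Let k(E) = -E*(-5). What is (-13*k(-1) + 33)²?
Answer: 9604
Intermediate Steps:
k(E) = 5*E
(-13*k(-1) + 33)² = (-65*(-1) + 33)² = (-13*(-5) + 33)² = (65 + 33)² = 98² = 9604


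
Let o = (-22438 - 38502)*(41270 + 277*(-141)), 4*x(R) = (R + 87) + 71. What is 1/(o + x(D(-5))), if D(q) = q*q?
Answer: -4/539440697 ≈ -7.4151e-9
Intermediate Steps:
D(q) = q²
x(R) = 79/2 + R/4 (x(R) = ((R + 87) + 71)/4 = ((87 + R) + 71)/4 = (158 + R)/4 = 79/2 + R/4)
o = -134860220 (o = -60940*(41270 - 39057) = -60940*2213 = -134860220)
1/(o + x(D(-5))) = 1/(-134860220 + (79/2 + (¼)*(-5)²)) = 1/(-134860220 + (79/2 + (¼)*25)) = 1/(-134860220 + (79/2 + 25/4)) = 1/(-134860220 + 183/4) = 1/(-539440697/4) = -4/539440697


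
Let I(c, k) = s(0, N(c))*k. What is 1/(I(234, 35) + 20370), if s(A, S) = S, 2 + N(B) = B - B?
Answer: 1/20300 ≈ 4.9261e-5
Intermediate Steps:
N(B) = -2 (N(B) = -2 + (B - B) = -2 + 0 = -2)
I(c, k) = -2*k
1/(I(234, 35) + 20370) = 1/(-2*35 + 20370) = 1/(-70 + 20370) = 1/20300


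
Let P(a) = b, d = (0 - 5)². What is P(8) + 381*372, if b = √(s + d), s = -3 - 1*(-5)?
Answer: 141732 + 3*√3 ≈ 1.4174e+5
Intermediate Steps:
s = 2 (s = -3 + 5 = 2)
d = 25 (d = (-5)² = 25)
b = 3*√3 (b = √(2 + 25) = √27 = 3*√3 ≈ 5.1962)
P(a) = 3*√3
P(8) + 381*372 = 3*√3 + 381*372 = 3*√3 + 141732 = 141732 + 3*√3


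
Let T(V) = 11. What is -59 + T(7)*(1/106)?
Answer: -6243/106 ≈ -58.896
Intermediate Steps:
-59 + T(7)*(1/106) = -59 + 11*(1/106) = -59 + 11/106 = -6243/106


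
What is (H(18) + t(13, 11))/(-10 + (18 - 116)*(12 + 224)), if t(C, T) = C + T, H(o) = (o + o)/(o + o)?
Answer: -25/23138 ≈ -0.0010805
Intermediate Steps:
H(o) = 1 (H(o) = (2*o)/((2*o)) = (2*o)*(1/(2*o)) = 1)
(H(18) + t(13, 11))/(-10 + (18 - 116)*(12 + 224)) = (1 + (13 + 11))/(-10 + (18 - 116)*(12 + 224)) = (1 + 24)/(-10 - 98*236) = 25/(-10 - 23128) = 25/(-23138) = 25*(-1/23138) = -25/23138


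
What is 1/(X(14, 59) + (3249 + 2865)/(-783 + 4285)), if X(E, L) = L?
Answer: 1751/106366 ≈ 0.016462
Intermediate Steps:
1/(X(14, 59) + (3249 + 2865)/(-783 + 4285)) = 1/(59 + (3249 + 2865)/(-783 + 4285)) = 1/(59 + 6114/3502) = 1/(59 + 6114*(1/3502)) = 1/(59 + 3057/1751) = 1/(106366/1751) = 1751/106366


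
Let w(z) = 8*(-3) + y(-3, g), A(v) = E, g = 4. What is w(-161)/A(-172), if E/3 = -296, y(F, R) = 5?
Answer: 19/888 ≈ 0.021396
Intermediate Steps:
E = -888 (E = 3*(-296) = -888)
A(v) = -888
w(z) = -19 (w(z) = 8*(-3) + 5 = -24 + 5 = -19)
w(-161)/A(-172) = -19/(-888) = -19*(-1/888) = 19/888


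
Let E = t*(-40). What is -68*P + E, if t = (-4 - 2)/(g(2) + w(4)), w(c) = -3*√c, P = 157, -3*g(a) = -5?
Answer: -139508/13 ≈ -10731.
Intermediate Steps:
g(a) = 5/3 (g(a) = -⅓*(-5) = 5/3)
t = 18/13 (t = (-4 - 2)/(5/3 - 3*√4) = -6/(5/3 - 3*2) = -6/(5/3 - 6) = -6/(-13/3) = -6*(-3/13) = 18/13 ≈ 1.3846)
E = -720/13 (E = (18/13)*(-40) = -720/13 ≈ -55.385)
-68*P + E = -68*157 - 720/13 = -10676 - 720/13 = -139508/13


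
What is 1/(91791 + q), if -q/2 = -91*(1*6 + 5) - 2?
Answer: 1/93797 ≈ 1.0661e-5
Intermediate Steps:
q = 2006 (q = -2*(-91*(1*6 + 5) - 2) = -2*(-91*(6 + 5) - 2) = -2*(-91*11 - 2) = -2*(-1001 - 2) = -2*(-1003) = 2006)
1/(91791 + q) = 1/(91791 + 2006) = 1/93797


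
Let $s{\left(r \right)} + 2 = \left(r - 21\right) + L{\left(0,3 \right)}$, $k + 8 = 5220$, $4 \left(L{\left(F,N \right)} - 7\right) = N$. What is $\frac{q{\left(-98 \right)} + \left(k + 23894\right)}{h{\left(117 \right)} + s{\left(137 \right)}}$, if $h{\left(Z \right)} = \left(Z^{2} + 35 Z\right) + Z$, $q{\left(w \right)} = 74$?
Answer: $\frac{116720}{72091} \approx 1.6191$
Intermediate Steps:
$L{\left(F,N \right)} = 7 + \frac{N}{4}$
$k = 5212$ ($k = -8 + 5220 = 5212$)
$h{\left(Z \right)} = Z^{2} + 36 Z$
$s{\left(r \right)} = - \frac{61}{4} + r$ ($s{\left(r \right)} = -2 + \left(\left(r - 21\right) + \left(7 + \frac{1}{4} \cdot 3\right)\right) = -2 + \left(\left(r - 21\right) + \left(7 + \frac{3}{4}\right)\right) = -2 + \left(\left(-21 + r\right) + \frac{31}{4}\right) = -2 + \left(- \frac{53}{4} + r\right) = - \frac{61}{4} + r$)
$\frac{q{\left(-98 \right)} + \left(k + 23894\right)}{h{\left(117 \right)} + s{\left(137 \right)}} = \frac{74 + \left(5212 + 23894\right)}{117 \left(36 + 117\right) + \left(- \frac{61}{4} + 137\right)} = \frac{74 + 29106}{117 \cdot 153 + \frac{487}{4}} = \frac{29180}{17901 + \frac{487}{4}} = \frac{29180}{\frac{72091}{4}} = 29180 \cdot \frac{4}{72091} = \frac{116720}{72091}$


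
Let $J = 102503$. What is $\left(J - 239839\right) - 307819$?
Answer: $-445155$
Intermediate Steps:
$\left(J - 239839\right) - 307819 = \left(102503 - 239839\right) - 307819 = -137336 - 307819 = -445155$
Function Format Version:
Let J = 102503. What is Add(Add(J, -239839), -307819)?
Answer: -445155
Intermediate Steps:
Add(Add(J, -239839), -307819) = Add(Add(102503, -239839), -307819) = Add(-137336, -307819) = -445155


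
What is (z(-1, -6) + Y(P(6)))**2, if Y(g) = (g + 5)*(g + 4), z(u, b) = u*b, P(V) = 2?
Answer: 2304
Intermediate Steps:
z(u, b) = b*u
Y(g) = (4 + g)*(5 + g) (Y(g) = (5 + g)*(4 + g) = (4 + g)*(5 + g))
(z(-1, -6) + Y(P(6)))**2 = (-6*(-1) + (20 + 2**2 + 9*2))**2 = (6 + (20 + 4 + 18))**2 = (6 + 42)**2 = 48**2 = 2304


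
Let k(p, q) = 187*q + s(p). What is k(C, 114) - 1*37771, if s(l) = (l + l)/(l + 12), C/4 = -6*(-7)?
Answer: -246767/15 ≈ -16451.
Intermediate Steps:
C = 168 (C = 4*(-6*(-7)) = 4*42 = 168)
s(l) = 2*l/(12 + l) (s(l) = (2*l)/(12 + l) = 2*l/(12 + l))
k(p, q) = 187*q + 2*p/(12 + p)
k(C, 114) - 1*37771 = (2*168 + 187*114*(12 + 168))/(12 + 168) - 1*37771 = (336 + 187*114*180)/180 - 37771 = (336 + 3837240)/180 - 37771 = (1/180)*3837576 - 37771 = 319798/15 - 37771 = -246767/15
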